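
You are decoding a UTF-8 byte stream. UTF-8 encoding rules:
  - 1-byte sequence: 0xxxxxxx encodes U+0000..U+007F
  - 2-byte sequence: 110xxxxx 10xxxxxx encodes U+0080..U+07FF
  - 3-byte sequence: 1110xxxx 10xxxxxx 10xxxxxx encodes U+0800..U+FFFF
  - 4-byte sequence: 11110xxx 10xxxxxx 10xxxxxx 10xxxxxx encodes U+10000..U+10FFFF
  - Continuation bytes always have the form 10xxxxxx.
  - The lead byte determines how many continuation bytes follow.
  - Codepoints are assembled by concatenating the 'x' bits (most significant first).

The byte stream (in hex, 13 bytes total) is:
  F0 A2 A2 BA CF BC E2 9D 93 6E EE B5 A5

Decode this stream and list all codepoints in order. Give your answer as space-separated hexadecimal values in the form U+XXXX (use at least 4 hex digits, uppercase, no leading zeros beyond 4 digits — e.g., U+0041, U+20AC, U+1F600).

Byte[0]=F0: 4-byte lead, need 3 cont bytes. acc=0x0
Byte[1]=A2: continuation. acc=(acc<<6)|0x22=0x22
Byte[2]=A2: continuation. acc=(acc<<6)|0x22=0x8A2
Byte[3]=BA: continuation. acc=(acc<<6)|0x3A=0x228BA
Completed: cp=U+228BA (starts at byte 0)
Byte[4]=CF: 2-byte lead, need 1 cont bytes. acc=0xF
Byte[5]=BC: continuation. acc=(acc<<6)|0x3C=0x3FC
Completed: cp=U+03FC (starts at byte 4)
Byte[6]=E2: 3-byte lead, need 2 cont bytes. acc=0x2
Byte[7]=9D: continuation. acc=(acc<<6)|0x1D=0x9D
Byte[8]=93: continuation. acc=(acc<<6)|0x13=0x2753
Completed: cp=U+2753 (starts at byte 6)
Byte[9]=6E: 1-byte ASCII. cp=U+006E
Byte[10]=EE: 3-byte lead, need 2 cont bytes. acc=0xE
Byte[11]=B5: continuation. acc=(acc<<6)|0x35=0x3B5
Byte[12]=A5: continuation. acc=(acc<<6)|0x25=0xED65
Completed: cp=U+ED65 (starts at byte 10)

Answer: U+228BA U+03FC U+2753 U+006E U+ED65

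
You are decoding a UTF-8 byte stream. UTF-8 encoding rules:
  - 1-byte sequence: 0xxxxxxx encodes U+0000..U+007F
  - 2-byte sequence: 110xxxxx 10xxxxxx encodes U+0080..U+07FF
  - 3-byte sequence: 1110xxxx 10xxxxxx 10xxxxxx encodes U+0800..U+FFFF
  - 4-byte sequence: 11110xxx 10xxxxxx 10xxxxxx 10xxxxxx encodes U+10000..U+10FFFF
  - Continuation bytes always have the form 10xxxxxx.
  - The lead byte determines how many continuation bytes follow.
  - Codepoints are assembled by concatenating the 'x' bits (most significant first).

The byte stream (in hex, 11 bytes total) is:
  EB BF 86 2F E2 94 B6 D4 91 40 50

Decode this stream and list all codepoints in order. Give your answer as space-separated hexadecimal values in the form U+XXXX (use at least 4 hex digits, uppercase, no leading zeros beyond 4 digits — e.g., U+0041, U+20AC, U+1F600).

Answer: U+BFC6 U+002F U+2536 U+0511 U+0040 U+0050

Derivation:
Byte[0]=EB: 3-byte lead, need 2 cont bytes. acc=0xB
Byte[1]=BF: continuation. acc=(acc<<6)|0x3F=0x2FF
Byte[2]=86: continuation. acc=(acc<<6)|0x06=0xBFC6
Completed: cp=U+BFC6 (starts at byte 0)
Byte[3]=2F: 1-byte ASCII. cp=U+002F
Byte[4]=E2: 3-byte lead, need 2 cont bytes. acc=0x2
Byte[5]=94: continuation. acc=(acc<<6)|0x14=0x94
Byte[6]=B6: continuation. acc=(acc<<6)|0x36=0x2536
Completed: cp=U+2536 (starts at byte 4)
Byte[7]=D4: 2-byte lead, need 1 cont bytes. acc=0x14
Byte[8]=91: continuation. acc=(acc<<6)|0x11=0x511
Completed: cp=U+0511 (starts at byte 7)
Byte[9]=40: 1-byte ASCII. cp=U+0040
Byte[10]=50: 1-byte ASCII. cp=U+0050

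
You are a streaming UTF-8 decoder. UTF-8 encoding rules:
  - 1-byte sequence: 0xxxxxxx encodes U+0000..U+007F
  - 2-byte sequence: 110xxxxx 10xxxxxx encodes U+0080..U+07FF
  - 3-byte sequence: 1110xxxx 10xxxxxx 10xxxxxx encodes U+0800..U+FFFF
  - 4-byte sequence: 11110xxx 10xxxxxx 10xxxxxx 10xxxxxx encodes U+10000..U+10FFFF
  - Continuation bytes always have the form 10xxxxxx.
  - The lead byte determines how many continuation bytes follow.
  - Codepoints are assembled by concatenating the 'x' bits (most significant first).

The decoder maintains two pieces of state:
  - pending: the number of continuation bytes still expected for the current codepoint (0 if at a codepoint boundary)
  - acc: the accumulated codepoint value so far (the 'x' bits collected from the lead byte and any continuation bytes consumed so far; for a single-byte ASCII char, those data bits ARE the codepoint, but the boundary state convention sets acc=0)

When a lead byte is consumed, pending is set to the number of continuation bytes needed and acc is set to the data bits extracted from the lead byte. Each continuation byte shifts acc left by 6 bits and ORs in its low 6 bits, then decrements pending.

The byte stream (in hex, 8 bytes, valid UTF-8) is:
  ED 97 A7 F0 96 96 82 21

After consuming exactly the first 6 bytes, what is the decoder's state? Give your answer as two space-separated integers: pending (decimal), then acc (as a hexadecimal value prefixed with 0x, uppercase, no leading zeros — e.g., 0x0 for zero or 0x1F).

Answer: 1 0x596

Derivation:
Byte[0]=ED: 3-byte lead. pending=2, acc=0xD
Byte[1]=97: continuation. acc=(acc<<6)|0x17=0x357, pending=1
Byte[2]=A7: continuation. acc=(acc<<6)|0x27=0xD5E7, pending=0
Byte[3]=F0: 4-byte lead. pending=3, acc=0x0
Byte[4]=96: continuation. acc=(acc<<6)|0x16=0x16, pending=2
Byte[5]=96: continuation. acc=(acc<<6)|0x16=0x596, pending=1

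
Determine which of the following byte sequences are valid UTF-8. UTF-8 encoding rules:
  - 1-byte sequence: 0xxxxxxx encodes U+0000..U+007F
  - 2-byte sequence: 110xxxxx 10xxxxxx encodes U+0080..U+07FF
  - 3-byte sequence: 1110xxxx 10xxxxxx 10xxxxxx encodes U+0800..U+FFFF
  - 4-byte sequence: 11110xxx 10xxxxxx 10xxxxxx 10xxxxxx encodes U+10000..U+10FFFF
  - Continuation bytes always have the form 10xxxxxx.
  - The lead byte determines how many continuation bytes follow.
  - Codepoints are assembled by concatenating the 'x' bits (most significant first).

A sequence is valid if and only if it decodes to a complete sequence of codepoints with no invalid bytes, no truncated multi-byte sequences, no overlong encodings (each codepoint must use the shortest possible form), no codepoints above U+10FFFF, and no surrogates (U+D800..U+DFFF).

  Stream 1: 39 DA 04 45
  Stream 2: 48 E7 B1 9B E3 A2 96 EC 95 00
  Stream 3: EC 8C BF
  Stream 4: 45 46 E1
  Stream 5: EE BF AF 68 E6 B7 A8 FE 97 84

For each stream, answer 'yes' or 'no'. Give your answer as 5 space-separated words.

Stream 1: error at byte offset 2. INVALID
Stream 2: error at byte offset 9. INVALID
Stream 3: decodes cleanly. VALID
Stream 4: error at byte offset 3. INVALID
Stream 5: error at byte offset 7. INVALID

Answer: no no yes no no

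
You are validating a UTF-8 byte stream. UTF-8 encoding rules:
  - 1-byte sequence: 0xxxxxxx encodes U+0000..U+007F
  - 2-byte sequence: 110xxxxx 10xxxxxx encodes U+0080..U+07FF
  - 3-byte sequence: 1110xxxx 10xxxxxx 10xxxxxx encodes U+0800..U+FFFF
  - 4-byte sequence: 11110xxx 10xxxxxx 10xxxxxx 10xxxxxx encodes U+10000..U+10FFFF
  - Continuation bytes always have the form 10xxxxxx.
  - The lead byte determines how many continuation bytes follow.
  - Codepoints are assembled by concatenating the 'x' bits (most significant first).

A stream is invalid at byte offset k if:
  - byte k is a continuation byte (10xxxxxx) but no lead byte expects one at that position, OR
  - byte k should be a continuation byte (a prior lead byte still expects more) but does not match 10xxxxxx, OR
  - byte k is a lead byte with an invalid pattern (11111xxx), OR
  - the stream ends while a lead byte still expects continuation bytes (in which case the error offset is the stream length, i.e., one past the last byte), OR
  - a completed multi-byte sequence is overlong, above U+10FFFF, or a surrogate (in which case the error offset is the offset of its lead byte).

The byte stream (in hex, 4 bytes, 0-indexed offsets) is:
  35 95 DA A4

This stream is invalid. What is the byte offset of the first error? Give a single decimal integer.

Byte[0]=35: 1-byte ASCII. cp=U+0035
Byte[1]=95: INVALID lead byte (not 0xxx/110x/1110/11110)

Answer: 1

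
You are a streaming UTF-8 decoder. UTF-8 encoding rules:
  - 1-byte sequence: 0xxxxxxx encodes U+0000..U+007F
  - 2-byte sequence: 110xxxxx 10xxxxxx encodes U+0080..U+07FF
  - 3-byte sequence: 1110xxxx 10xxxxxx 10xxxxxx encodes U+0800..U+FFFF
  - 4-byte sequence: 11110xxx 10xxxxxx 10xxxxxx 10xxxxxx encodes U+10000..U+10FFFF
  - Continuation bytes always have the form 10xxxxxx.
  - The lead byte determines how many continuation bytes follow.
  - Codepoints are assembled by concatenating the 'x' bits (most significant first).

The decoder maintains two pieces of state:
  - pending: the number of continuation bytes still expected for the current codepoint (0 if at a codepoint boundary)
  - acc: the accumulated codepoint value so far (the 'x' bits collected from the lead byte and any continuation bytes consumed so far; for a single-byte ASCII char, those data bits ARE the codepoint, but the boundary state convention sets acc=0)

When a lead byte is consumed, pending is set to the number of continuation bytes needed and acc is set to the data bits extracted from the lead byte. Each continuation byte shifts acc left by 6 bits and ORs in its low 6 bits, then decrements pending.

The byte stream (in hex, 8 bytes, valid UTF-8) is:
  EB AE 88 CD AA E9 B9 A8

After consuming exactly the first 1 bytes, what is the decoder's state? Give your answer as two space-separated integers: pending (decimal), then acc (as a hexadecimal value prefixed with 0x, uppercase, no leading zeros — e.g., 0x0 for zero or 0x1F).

Answer: 2 0xB

Derivation:
Byte[0]=EB: 3-byte lead. pending=2, acc=0xB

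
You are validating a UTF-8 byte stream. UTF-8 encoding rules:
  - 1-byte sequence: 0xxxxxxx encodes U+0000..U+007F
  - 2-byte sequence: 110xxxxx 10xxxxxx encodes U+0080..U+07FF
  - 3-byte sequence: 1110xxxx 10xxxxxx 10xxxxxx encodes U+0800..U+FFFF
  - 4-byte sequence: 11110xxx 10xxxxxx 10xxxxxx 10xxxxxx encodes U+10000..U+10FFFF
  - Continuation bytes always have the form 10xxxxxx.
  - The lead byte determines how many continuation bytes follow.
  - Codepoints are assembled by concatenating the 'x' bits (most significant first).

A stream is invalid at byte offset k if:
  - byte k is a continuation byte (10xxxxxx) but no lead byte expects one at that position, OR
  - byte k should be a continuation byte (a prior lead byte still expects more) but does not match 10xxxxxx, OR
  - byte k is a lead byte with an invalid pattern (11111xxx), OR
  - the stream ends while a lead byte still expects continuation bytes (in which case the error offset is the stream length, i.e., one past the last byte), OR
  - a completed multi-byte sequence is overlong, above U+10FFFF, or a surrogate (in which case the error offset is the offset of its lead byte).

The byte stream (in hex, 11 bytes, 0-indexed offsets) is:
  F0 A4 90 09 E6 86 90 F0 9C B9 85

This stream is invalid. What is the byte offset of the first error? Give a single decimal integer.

Byte[0]=F0: 4-byte lead, need 3 cont bytes. acc=0x0
Byte[1]=A4: continuation. acc=(acc<<6)|0x24=0x24
Byte[2]=90: continuation. acc=(acc<<6)|0x10=0x910
Byte[3]=09: expected 10xxxxxx continuation. INVALID

Answer: 3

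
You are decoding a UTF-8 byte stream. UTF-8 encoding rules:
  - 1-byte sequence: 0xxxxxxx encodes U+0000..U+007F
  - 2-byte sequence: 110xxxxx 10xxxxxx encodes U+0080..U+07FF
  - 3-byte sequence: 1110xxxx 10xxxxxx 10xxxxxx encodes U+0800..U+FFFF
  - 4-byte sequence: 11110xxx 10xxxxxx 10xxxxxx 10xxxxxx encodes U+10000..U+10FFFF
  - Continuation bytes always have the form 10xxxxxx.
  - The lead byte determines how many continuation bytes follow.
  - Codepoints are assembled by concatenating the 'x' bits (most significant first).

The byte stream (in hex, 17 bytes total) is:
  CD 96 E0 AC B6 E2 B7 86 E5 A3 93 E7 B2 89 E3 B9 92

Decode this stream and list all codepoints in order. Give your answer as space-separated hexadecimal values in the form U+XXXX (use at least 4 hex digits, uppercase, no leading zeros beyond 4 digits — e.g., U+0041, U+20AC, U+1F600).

Answer: U+0356 U+0B36 U+2DC6 U+58D3 U+7C89 U+3E52

Derivation:
Byte[0]=CD: 2-byte lead, need 1 cont bytes. acc=0xD
Byte[1]=96: continuation. acc=(acc<<6)|0x16=0x356
Completed: cp=U+0356 (starts at byte 0)
Byte[2]=E0: 3-byte lead, need 2 cont bytes. acc=0x0
Byte[3]=AC: continuation. acc=(acc<<6)|0x2C=0x2C
Byte[4]=B6: continuation. acc=(acc<<6)|0x36=0xB36
Completed: cp=U+0B36 (starts at byte 2)
Byte[5]=E2: 3-byte lead, need 2 cont bytes. acc=0x2
Byte[6]=B7: continuation. acc=(acc<<6)|0x37=0xB7
Byte[7]=86: continuation. acc=(acc<<6)|0x06=0x2DC6
Completed: cp=U+2DC6 (starts at byte 5)
Byte[8]=E5: 3-byte lead, need 2 cont bytes. acc=0x5
Byte[9]=A3: continuation. acc=(acc<<6)|0x23=0x163
Byte[10]=93: continuation. acc=(acc<<6)|0x13=0x58D3
Completed: cp=U+58D3 (starts at byte 8)
Byte[11]=E7: 3-byte lead, need 2 cont bytes. acc=0x7
Byte[12]=B2: continuation. acc=(acc<<6)|0x32=0x1F2
Byte[13]=89: continuation. acc=(acc<<6)|0x09=0x7C89
Completed: cp=U+7C89 (starts at byte 11)
Byte[14]=E3: 3-byte lead, need 2 cont bytes. acc=0x3
Byte[15]=B9: continuation. acc=(acc<<6)|0x39=0xF9
Byte[16]=92: continuation. acc=(acc<<6)|0x12=0x3E52
Completed: cp=U+3E52 (starts at byte 14)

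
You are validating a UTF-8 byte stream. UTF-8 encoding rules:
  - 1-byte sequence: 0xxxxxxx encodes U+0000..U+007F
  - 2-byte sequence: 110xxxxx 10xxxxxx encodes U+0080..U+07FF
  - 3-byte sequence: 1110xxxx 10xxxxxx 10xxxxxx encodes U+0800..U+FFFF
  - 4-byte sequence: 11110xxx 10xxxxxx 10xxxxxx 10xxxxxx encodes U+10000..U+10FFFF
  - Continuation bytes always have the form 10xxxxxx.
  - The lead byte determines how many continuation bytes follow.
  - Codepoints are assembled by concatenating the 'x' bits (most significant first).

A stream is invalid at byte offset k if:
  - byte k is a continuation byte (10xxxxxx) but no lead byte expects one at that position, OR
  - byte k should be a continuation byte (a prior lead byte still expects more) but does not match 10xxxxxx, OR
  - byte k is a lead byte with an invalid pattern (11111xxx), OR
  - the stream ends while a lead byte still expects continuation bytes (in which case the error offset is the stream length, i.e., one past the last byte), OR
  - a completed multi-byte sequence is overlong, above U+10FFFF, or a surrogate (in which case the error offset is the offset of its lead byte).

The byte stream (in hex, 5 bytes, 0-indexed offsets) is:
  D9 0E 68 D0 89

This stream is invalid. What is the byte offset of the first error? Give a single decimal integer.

Byte[0]=D9: 2-byte lead, need 1 cont bytes. acc=0x19
Byte[1]=0E: expected 10xxxxxx continuation. INVALID

Answer: 1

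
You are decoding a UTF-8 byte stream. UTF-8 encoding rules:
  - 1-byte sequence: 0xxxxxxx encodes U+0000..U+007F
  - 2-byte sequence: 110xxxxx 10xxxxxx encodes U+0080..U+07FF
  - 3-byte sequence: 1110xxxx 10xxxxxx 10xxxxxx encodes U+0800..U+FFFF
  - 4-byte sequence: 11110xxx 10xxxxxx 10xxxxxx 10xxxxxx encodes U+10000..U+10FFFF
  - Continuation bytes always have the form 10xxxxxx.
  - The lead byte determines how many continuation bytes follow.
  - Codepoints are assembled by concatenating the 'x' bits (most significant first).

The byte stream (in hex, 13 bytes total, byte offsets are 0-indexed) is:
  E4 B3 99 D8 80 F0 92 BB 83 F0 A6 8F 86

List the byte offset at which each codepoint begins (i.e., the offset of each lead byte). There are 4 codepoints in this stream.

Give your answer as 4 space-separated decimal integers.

Byte[0]=E4: 3-byte lead, need 2 cont bytes. acc=0x4
Byte[1]=B3: continuation. acc=(acc<<6)|0x33=0x133
Byte[2]=99: continuation. acc=(acc<<6)|0x19=0x4CD9
Completed: cp=U+4CD9 (starts at byte 0)
Byte[3]=D8: 2-byte lead, need 1 cont bytes. acc=0x18
Byte[4]=80: continuation. acc=(acc<<6)|0x00=0x600
Completed: cp=U+0600 (starts at byte 3)
Byte[5]=F0: 4-byte lead, need 3 cont bytes. acc=0x0
Byte[6]=92: continuation. acc=(acc<<6)|0x12=0x12
Byte[7]=BB: continuation. acc=(acc<<6)|0x3B=0x4BB
Byte[8]=83: continuation. acc=(acc<<6)|0x03=0x12EC3
Completed: cp=U+12EC3 (starts at byte 5)
Byte[9]=F0: 4-byte lead, need 3 cont bytes. acc=0x0
Byte[10]=A6: continuation. acc=(acc<<6)|0x26=0x26
Byte[11]=8F: continuation. acc=(acc<<6)|0x0F=0x98F
Byte[12]=86: continuation. acc=(acc<<6)|0x06=0x263C6
Completed: cp=U+263C6 (starts at byte 9)

Answer: 0 3 5 9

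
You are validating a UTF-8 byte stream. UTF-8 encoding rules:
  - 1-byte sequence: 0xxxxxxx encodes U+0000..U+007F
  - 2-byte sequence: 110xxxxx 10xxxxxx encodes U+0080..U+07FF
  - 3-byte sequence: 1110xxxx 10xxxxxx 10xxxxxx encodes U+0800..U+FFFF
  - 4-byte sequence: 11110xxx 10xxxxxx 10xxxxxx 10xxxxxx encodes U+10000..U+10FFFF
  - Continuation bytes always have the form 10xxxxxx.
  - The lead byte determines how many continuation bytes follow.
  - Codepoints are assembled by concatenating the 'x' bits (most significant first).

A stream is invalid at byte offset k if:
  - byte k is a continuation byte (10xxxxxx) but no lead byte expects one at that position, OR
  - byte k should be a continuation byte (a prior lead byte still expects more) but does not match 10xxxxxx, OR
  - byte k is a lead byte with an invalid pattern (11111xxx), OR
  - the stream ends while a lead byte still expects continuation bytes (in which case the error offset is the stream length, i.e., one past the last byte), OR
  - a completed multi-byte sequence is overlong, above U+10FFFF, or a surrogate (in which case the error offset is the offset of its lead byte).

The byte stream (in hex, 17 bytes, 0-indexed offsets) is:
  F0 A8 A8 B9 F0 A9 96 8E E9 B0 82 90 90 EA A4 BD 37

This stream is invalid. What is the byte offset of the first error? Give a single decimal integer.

Byte[0]=F0: 4-byte lead, need 3 cont bytes. acc=0x0
Byte[1]=A8: continuation. acc=(acc<<6)|0x28=0x28
Byte[2]=A8: continuation. acc=(acc<<6)|0x28=0xA28
Byte[3]=B9: continuation. acc=(acc<<6)|0x39=0x28A39
Completed: cp=U+28A39 (starts at byte 0)
Byte[4]=F0: 4-byte lead, need 3 cont bytes. acc=0x0
Byte[5]=A9: continuation. acc=(acc<<6)|0x29=0x29
Byte[6]=96: continuation. acc=(acc<<6)|0x16=0xA56
Byte[7]=8E: continuation. acc=(acc<<6)|0x0E=0x2958E
Completed: cp=U+2958E (starts at byte 4)
Byte[8]=E9: 3-byte lead, need 2 cont bytes. acc=0x9
Byte[9]=B0: continuation. acc=(acc<<6)|0x30=0x270
Byte[10]=82: continuation. acc=(acc<<6)|0x02=0x9C02
Completed: cp=U+9C02 (starts at byte 8)
Byte[11]=90: INVALID lead byte (not 0xxx/110x/1110/11110)

Answer: 11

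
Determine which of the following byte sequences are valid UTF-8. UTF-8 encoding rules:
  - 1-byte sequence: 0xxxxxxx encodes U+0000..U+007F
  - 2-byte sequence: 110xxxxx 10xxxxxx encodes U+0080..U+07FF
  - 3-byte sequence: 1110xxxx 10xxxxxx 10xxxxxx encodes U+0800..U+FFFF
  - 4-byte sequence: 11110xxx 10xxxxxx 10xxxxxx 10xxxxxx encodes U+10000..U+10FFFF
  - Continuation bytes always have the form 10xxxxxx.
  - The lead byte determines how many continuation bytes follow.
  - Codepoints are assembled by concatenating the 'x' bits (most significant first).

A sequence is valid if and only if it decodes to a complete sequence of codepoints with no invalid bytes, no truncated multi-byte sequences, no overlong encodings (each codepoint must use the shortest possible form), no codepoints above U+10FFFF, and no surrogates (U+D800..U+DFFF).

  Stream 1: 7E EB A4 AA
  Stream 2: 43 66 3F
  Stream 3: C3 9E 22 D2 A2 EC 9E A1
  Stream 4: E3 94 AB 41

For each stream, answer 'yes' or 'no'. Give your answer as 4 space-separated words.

Stream 1: decodes cleanly. VALID
Stream 2: decodes cleanly. VALID
Stream 3: decodes cleanly. VALID
Stream 4: decodes cleanly. VALID

Answer: yes yes yes yes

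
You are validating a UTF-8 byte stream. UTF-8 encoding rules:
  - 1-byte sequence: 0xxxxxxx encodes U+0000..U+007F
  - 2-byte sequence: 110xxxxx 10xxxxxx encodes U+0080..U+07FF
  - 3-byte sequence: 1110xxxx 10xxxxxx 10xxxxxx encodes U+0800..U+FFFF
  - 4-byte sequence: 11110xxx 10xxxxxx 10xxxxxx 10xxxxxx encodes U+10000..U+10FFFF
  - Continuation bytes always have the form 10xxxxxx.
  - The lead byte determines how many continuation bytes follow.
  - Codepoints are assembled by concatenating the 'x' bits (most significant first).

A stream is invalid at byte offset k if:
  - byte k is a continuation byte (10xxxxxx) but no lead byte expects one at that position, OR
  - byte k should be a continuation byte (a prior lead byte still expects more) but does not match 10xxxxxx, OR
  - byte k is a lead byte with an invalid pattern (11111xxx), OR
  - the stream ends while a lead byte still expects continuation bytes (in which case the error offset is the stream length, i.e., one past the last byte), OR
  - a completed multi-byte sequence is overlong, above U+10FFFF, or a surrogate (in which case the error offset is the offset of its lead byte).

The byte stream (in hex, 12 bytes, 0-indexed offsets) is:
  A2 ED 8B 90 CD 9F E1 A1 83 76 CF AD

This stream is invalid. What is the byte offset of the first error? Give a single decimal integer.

Answer: 0

Derivation:
Byte[0]=A2: INVALID lead byte (not 0xxx/110x/1110/11110)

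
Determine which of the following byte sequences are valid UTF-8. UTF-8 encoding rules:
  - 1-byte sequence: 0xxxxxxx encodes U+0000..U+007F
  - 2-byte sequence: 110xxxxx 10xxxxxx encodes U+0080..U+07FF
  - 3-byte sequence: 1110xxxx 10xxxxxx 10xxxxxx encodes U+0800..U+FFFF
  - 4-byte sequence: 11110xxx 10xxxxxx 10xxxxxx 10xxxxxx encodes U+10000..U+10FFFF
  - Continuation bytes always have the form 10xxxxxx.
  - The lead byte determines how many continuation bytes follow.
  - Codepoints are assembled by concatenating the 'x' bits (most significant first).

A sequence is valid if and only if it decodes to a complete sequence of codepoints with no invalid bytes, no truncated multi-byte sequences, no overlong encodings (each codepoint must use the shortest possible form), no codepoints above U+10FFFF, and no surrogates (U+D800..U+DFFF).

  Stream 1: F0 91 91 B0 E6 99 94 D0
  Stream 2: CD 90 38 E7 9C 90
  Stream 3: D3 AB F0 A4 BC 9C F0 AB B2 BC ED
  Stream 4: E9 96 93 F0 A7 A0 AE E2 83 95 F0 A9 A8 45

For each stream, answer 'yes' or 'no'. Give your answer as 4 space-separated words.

Answer: no yes no no

Derivation:
Stream 1: error at byte offset 8. INVALID
Stream 2: decodes cleanly. VALID
Stream 3: error at byte offset 11. INVALID
Stream 4: error at byte offset 13. INVALID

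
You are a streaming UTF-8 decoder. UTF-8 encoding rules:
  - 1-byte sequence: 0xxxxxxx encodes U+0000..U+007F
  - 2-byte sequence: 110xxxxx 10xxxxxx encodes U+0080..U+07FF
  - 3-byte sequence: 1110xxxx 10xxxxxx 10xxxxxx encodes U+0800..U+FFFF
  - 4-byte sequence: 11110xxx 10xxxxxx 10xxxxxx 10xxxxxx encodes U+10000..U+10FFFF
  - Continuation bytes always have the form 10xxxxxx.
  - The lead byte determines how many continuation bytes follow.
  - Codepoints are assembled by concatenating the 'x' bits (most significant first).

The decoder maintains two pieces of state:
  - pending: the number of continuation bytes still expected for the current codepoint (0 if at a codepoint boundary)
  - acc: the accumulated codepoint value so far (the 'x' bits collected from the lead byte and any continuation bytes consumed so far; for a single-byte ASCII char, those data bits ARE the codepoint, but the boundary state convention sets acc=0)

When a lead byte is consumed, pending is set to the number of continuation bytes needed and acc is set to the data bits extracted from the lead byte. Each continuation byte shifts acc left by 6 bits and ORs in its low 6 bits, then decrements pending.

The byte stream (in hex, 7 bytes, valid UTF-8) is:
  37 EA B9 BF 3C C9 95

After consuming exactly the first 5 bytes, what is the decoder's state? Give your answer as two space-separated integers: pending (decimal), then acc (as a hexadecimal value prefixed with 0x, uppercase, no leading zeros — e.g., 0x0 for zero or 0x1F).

Answer: 0 0x0

Derivation:
Byte[0]=37: 1-byte. pending=0, acc=0x0
Byte[1]=EA: 3-byte lead. pending=2, acc=0xA
Byte[2]=B9: continuation. acc=(acc<<6)|0x39=0x2B9, pending=1
Byte[3]=BF: continuation. acc=(acc<<6)|0x3F=0xAE7F, pending=0
Byte[4]=3C: 1-byte. pending=0, acc=0x0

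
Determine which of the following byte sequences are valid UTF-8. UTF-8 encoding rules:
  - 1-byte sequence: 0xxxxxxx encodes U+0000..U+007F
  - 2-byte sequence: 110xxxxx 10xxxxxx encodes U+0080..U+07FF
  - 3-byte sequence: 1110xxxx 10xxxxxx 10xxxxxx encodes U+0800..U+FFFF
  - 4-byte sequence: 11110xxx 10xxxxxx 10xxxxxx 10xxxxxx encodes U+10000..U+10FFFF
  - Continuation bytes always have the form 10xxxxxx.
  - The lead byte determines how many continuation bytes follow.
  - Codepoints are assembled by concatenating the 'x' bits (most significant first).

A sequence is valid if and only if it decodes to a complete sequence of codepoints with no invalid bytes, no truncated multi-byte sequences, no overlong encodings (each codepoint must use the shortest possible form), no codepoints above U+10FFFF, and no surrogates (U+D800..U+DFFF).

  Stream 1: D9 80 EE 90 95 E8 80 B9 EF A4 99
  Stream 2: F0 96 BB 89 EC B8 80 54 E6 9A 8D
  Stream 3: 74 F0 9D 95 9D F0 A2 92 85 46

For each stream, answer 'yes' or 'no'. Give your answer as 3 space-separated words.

Stream 1: decodes cleanly. VALID
Stream 2: decodes cleanly. VALID
Stream 3: decodes cleanly. VALID

Answer: yes yes yes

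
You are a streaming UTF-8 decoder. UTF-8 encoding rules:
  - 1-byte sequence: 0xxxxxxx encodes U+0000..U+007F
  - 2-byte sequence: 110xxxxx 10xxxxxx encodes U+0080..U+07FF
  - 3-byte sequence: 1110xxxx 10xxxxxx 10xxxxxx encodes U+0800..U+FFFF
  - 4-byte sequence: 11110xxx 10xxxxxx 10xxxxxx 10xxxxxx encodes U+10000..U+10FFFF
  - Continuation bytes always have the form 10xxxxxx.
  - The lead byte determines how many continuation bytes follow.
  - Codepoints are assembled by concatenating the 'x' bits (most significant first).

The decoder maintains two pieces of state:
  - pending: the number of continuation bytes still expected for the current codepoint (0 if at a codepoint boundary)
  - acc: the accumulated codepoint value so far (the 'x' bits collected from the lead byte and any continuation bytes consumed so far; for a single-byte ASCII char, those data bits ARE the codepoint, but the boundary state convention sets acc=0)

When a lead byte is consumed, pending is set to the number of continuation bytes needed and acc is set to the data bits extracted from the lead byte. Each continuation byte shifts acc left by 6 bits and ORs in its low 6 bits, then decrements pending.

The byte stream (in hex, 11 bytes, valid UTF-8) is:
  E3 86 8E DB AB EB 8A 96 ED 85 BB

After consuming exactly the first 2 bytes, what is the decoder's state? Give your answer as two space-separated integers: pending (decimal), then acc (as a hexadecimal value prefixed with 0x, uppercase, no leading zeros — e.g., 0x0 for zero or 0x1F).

Byte[0]=E3: 3-byte lead. pending=2, acc=0x3
Byte[1]=86: continuation. acc=(acc<<6)|0x06=0xC6, pending=1

Answer: 1 0xC6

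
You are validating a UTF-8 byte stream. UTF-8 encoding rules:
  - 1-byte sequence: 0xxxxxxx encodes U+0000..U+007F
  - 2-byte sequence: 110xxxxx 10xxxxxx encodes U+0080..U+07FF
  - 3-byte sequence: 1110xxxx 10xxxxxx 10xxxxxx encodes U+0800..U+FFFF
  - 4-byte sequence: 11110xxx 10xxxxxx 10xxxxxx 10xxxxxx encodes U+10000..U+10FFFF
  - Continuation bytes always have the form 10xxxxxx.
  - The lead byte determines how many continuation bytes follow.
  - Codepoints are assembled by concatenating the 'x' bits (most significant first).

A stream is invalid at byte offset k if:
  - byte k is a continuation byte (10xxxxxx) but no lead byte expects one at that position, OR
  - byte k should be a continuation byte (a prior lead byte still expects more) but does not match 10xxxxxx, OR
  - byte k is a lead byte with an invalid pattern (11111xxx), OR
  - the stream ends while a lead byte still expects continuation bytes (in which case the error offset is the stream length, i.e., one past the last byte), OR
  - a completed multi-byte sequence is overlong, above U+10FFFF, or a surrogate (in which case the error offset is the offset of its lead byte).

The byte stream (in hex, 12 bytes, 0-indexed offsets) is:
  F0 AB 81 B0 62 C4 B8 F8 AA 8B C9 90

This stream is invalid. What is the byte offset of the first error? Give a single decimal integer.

Answer: 7

Derivation:
Byte[0]=F0: 4-byte lead, need 3 cont bytes. acc=0x0
Byte[1]=AB: continuation. acc=(acc<<6)|0x2B=0x2B
Byte[2]=81: continuation. acc=(acc<<6)|0x01=0xAC1
Byte[3]=B0: continuation. acc=(acc<<6)|0x30=0x2B070
Completed: cp=U+2B070 (starts at byte 0)
Byte[4]=62: 1-byte ASCII. cp=U+0062
Byte[5]=C4: 2-byte lead, need 1 cont bytes. acc=0x4
Byte[6]=B8: continuation. acc=(acc<<6)|0x38=0x138
Completed: cp=U+0138 (starts at byte 5)
Byte[7]=F8: INVALID lead byte (not 0xxx/110x/1110/11110)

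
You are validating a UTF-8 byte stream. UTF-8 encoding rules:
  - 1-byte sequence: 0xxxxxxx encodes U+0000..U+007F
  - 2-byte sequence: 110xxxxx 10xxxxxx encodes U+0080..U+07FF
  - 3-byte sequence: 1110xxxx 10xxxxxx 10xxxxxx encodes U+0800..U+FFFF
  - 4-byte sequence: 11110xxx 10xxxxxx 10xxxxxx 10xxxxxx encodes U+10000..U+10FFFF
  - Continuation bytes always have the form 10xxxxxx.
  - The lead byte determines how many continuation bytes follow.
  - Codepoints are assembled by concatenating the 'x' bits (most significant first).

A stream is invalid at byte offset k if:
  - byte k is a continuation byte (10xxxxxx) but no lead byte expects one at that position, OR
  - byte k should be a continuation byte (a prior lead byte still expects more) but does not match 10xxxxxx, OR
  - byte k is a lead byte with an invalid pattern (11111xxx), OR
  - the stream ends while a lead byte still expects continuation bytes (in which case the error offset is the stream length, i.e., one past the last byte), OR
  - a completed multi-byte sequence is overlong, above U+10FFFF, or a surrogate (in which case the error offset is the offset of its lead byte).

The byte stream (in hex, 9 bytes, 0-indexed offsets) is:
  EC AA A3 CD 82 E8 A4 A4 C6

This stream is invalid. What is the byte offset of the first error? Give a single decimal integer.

Byte[0]=EC: 3-byte lead, need 2 cont bytes. acc=0xC
Byte[1]=AA: continuation. acc=(acc<<6)|0x2A=0x32A
Byte[2]=A3: continuation. acc=(acc<<6)|0x23=0xCAA3
Completed: cp=U+CAA3 (starts at byte 0)
Byte[3]=CD: 2-byte lead, need 1 cont bytes. acc=0xD
Byte[4]=82: continuation. acc=(acc<<6)|0x02=0x342
Completed: cp=U+0342 (starts at byte 3)
Byte[5]=E8: 3-byte lead, need 2 cont bytes. acc=0x8
Byte[6]=A4: continuation. acc=(acc<<6)|0x24=0x224
Byte[7]=A4: continuation. acc=(acc<<6)|0x24=0x8924
Completed: cp=U+8924 (starts at byte 5)
Byte[8]=C6: 2-byte lead, need 1 cont bytes. acc=0x6
Byte[9]: stream ended, expected continuation. INVALID

Answer: 9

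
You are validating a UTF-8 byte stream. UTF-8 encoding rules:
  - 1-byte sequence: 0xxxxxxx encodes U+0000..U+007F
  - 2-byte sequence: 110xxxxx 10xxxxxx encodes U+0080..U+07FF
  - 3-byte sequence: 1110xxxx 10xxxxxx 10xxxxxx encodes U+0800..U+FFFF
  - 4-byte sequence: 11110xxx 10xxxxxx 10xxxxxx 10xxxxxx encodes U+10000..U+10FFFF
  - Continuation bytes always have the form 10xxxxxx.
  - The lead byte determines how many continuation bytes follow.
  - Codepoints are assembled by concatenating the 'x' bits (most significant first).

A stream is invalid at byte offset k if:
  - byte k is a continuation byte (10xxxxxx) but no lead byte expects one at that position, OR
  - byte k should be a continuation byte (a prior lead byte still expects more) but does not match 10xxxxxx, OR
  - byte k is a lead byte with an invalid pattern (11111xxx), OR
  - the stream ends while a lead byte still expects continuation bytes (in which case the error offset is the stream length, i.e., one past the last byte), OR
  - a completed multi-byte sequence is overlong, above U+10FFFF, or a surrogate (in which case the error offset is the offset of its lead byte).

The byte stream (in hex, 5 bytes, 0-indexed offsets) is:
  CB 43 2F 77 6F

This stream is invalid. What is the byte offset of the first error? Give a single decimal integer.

Byte[0]=CB: 2-byte lead, need 1 cont bytes. acc=0xB
Byte[1]=43: expected 10xxxxxx continuation. INVALID

Answer: 1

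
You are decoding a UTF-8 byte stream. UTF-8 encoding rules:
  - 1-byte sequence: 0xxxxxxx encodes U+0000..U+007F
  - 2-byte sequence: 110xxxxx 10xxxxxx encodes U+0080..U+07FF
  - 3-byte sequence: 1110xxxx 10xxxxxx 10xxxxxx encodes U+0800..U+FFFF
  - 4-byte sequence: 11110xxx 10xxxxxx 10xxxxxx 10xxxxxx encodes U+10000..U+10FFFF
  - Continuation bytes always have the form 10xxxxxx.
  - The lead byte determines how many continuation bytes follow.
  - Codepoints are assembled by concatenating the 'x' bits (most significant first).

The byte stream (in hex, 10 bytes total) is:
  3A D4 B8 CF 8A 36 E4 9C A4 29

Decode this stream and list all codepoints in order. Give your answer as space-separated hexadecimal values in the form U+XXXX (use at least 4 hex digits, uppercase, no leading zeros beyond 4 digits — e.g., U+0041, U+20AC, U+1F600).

Answer: U+003A U+0538 U+03CA U+0036 U+4724 U+0029

Derivation:
Byte[0]=3A: 1-byte ASCII. cp=U+003A
Byte[1]=D4: 2-byte lead, need 1 cont bytes. acc=0x14
Byte[2]=B8: continuation. acc=(acc<<6)|0x38=0x538
Completed: cp=U+0538 (starts at byte 1)
Byte[3]=CF: 2-byte lead, need 1 cont bytes. acc=0xF
Byte[4]=8A: continuation. acc=(acc<<6)|0x0A=0x3CA
Completed: cp=U+03CA (starts at byte 3)
Byte[5]=36: 1-byte ASCII. cp=U+0036
Byte[6]=E4: 3-byte lead, need 2 cont bytes. acc=0x4
Byte[7]=9C: continuation. acc=(acc<<6)|0x1C=0x11C
Byte[8]=A4: continuation. acc=(acc<<6)|0x24=0x4724
Completed: cp=U+4724 (starts at byte 6)
Byte[9]=29: 1-byte ASCII. cp=U+0029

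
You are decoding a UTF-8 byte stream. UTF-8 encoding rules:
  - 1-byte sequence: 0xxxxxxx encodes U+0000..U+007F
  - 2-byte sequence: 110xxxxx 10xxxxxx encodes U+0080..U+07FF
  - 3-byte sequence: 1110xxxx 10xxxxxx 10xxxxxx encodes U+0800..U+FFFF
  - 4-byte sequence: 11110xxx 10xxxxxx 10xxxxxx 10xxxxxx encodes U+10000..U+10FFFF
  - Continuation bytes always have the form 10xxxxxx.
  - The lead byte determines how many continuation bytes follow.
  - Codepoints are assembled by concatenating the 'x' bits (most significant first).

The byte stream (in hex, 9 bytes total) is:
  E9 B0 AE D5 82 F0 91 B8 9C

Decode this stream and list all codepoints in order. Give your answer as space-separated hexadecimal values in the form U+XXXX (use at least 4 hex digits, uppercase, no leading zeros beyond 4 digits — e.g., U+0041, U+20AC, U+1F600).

Byte[0]=E9: 3-byte lead, need 2 cont bytes. acc=0x9
Byte[1]=B0: continuation. acc=(acc<<6)|0x30=0x270
Byte[2]=AE: continuation. acc=(acc<<6)|0x2E=0x9C2E
Completed: cp=U+9C2E (starts at byte 0)
Byte[3]=D5: 2-byte lead, need 1 cont bytes. acc=0x15
Byte[4]=82: continuation. acc=(acc<<6)|0x02=0x542
Completed: cp=U+0542 (starts at byte 3)
Byte[5]=F0: 4-byte lead, need 3 cont bytes. acc=0x0
Byte[6]=91: continuation. acc=(acc<<6)|0x11=0x11
Byte[7]=B8: continuation. acc=(acc<<6)|0x38=0x478
Byte[8]=9C: continuation. acc=(acc<<6)|0x1C=0x11E1C
Completed: cp=U+11E1C (starts at byte 5)

Answer: U+9C2E U+0542 U+11E1C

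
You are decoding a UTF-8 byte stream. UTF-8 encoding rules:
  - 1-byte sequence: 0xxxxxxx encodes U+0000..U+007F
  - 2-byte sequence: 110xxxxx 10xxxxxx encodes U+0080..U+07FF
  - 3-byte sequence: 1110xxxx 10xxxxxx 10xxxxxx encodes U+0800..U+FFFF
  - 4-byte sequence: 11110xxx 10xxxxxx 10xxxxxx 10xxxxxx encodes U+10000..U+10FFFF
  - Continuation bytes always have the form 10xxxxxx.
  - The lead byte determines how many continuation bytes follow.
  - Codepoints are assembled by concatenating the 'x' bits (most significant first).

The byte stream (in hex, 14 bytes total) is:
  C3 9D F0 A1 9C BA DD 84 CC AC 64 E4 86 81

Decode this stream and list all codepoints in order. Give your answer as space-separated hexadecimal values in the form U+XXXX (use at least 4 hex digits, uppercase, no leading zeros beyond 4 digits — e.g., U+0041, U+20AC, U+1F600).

Byte[0]=C3: 2-byte lead, need 1 cont bytes. acc=0x3
Byte[1]=9D: continuation. acc=(acc<<6)|0x1D=0xDD
Completed: cp=U+00DD (starts at byte 0)
Byte[2]=F0: 4-byte lead, need 3 cont bytes. acc=0x0
Byte[3]=A1: continuation. acc=(acc<<6)|0x21=0x21
Byte[4]=9C: continuation. acc=(acc<<6)|0x1C=0x85C
Byte[5]=BA: continuation. acc=(acc<<6)|0x3A=0x2173A
Completed: cp=U+2173A (starts at byte 2)
Byte[6]=DD: 2-byte lead, need 1 cont bytes. acc=0x1D
Byte[7]=84: continuation. acc=(acc<<6)|0x04=0x744
Completed: cp=U+0744 (starts at byte 6)
Byte[8]=CC: 2-byte lead, need 1 cont bytes. acc=0xC
Byte[9]=AC: continuation. acc=(acc<<6)|0x2C=0x32C
Completed: cp=U+032C (starts at byte 8)
Byte[10]=64: 1-byte ASCII. cp=U+0064
Byte[11]=E4: 3-byte lead, need 2 cont bytes. acc=0x4
Byte[12]=86: continuation. acc=(acc<<6)|0x06=0x106
Byte[13]=81: continuation. acc=(acc<<6)|0x01=0x4181
Completed: cp=U+4181 (starts at byte 11)

Answer: U+00DD U+2173A U+0744 U+032C U+0064 U+4181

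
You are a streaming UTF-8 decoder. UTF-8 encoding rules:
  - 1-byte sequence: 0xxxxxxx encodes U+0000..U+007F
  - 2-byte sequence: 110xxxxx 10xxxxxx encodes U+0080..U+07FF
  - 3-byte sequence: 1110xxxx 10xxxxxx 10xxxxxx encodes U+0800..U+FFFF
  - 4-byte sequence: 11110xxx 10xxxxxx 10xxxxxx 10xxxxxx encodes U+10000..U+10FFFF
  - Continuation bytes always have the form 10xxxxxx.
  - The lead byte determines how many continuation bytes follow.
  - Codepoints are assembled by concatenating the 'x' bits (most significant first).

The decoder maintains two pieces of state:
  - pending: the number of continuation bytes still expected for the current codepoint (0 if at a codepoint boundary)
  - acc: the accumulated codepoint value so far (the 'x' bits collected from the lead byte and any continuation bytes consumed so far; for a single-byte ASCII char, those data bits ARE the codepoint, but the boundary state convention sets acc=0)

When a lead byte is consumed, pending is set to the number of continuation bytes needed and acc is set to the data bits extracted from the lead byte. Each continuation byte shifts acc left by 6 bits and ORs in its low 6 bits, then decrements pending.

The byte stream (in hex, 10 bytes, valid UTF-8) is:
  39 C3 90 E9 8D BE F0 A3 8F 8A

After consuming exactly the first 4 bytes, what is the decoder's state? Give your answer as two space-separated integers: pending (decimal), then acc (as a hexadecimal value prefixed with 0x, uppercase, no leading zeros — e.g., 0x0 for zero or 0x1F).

Byte[0]=39: 1-byte. pending=0, acc=0x0
Byte[1]=C3: 2-byte lead. pending=1, acc=0x3
Byte[2]=90: continuation. acc=(acc<<6)|0x10=0xD0, pending=0
Byte[3]=E9: 3-byte lead. pending=2, acc=0x9

Answer: 2 0x9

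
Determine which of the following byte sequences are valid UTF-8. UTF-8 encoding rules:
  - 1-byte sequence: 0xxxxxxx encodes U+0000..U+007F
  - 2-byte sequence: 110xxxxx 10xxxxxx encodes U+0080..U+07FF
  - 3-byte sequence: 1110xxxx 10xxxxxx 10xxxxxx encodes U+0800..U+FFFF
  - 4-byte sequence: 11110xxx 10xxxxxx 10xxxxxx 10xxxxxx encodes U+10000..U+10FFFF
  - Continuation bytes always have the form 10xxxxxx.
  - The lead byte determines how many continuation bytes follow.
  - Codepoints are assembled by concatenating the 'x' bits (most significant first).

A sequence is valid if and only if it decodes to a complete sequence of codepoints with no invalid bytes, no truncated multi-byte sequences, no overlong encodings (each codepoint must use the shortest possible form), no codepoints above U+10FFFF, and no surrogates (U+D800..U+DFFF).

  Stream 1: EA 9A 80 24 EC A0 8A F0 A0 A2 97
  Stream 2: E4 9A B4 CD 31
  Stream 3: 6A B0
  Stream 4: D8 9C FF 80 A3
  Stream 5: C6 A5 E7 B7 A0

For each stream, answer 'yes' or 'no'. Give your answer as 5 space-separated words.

Stream 1: decodes cleanly. VALID
Stream 2: error at byte offset 4. INVALID
Stream 3: error at byte offset 1. INVALID
Stream 4: error at byte offset 2. INVALID
Stream 5: decodes cleanly. VALID

Answer: yes no no no yes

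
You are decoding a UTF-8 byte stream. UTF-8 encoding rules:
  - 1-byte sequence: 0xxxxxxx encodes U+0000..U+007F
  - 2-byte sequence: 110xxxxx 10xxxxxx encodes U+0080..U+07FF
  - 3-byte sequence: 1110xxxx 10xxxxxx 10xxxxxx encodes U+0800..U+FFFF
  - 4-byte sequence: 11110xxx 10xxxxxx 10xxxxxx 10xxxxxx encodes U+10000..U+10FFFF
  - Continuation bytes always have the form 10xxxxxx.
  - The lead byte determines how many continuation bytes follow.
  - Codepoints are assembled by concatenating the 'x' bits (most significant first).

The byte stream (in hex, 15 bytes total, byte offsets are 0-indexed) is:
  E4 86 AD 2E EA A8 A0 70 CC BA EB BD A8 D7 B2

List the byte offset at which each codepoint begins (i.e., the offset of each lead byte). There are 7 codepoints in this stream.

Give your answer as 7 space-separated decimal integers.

Byte[0]=E4: 3-byte lead, need 2 cont bytes. acc=0x4
Byte[1]=86: continuation. acc=(acc<<6)|0x06=0x106
Byte[2]=AD: continuation. acc=(acc<<6)|0x2D=0x41AD
Completed: cp=U+41AD (starts at byte 0)
Byte[3]=2E: 1-byte ASCII. cp=U+002E
Byte[4]=EA: 3-byte lead, need 2 cont bytes. acc=0xA
Byte[5]=A8: continuation. acc=(acc<<6)|0x28=0x2A8
Byte[6]=A0: continuation. acc=(acc<<6)|0x20=0xAA20
Completed: cp=U+AA20 (starts at byte 4)
Byte[7]=70: 1-byte ASCII. cp=U+0070
Byte[8]=CC: 2-byte lead, need 1 cont bytes. acc=0xC
Byte[9]=BA: continuation. acc=(acc<<6)|0x3A=0x33A
Completed: cp=U+033A (starts at byte 8)
Byte[10]=EB: 3-byte lead, need 2 cont bytes. acc=0xB
Byte[11]=BD: continuation. acc=(acc<<6)|0x3D=0x2FD
Byte[12]=A8: continuation. acc=(acc<<6)|0x28=0xBF68
Completed: cp=U+BF68 (starts at byte 10)
Byte[13]=D7: 2-byte lead, need 1 cont bytes. acc=0x17
Byte[14]=B2: continuation. acc=(acc<<6)|0x32=0x5F2
Completed: cp=U+05F2 (starts at byte 13)

Answer: 0 3 4 7 8 10 13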